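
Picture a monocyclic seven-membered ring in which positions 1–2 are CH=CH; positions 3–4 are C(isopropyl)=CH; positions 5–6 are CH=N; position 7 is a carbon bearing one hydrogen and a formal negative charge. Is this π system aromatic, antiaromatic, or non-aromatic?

Every ring atom contributes a p orbital perpendicular to the ring (each doubly-bonded ring atom is sp² with one p-orbital electron; the doubly-bonded nitrogens are pyridine-type — their lone pairs lie in the ring plane, leaving one electron in the p orbital; the carbanion's lone pair occupies the p orbital), so the π system is cyclic and fully conjugated.
Adding the contributions, 3 × 2 = 6 from the double-bond units + 2 from the CH(-) atom = 8.
8 = 4(2); a planar, fully conjugated 4n system is antiaromatic.

Antiaromatic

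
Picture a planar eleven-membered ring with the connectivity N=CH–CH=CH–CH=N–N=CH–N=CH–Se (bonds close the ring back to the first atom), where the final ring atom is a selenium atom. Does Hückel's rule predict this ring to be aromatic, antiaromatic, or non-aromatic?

Antiaromatic

The p orbitals form a continuous loop: each doubly-bonded ring atom is sp² with one p-orbital electron; each sp² =N– keeps its lone pair in-plane and puts one electron into the π system; the selenium donates one lone pair from its p orbital. The ring is fully conjugated.
Adding the contributions, 5 × 2 = 10 from the double-bond units + 2 from the Se atom = 12.
12 = 4(3); a planar, fully conjugated 4n system is antiaromatic.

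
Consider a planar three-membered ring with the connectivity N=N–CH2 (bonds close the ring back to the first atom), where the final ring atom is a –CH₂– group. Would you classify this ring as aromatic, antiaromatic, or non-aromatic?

Non-aromatic

The CH2 position has four σ bonds — the tetrahedral CH₂ carbon is sp³ and has no p orbital in the ring π system — so the cyclic conjugation is interrupted.
Without a continuous loop of overlapping p orbitals the Hückel electron count never comes into play.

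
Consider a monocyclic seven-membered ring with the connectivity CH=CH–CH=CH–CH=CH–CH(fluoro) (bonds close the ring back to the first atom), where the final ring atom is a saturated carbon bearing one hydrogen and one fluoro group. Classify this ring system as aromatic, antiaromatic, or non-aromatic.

Non-aromatic

The CH(fluoro) position has four σ bonds — that saturated carbon is sp³ and has no p orbital in the ring π system — so the cyclic conjugation is interrupted.
A ring that is not fully conjugated cannot be aromatic or antiaromatic regardless of its π-electron count.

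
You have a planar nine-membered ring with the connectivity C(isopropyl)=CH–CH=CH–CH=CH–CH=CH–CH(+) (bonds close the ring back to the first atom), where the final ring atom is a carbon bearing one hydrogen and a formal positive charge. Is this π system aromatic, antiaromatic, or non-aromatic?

Antiaromatic

All ring atoms are sp² and supply a p orbital to the ring (the double-bond atoms are sp², each contributing one p electron; the carbocation has an empty p orbital); the conjugation is uninterrupted.
Adding the contributions, 4 × 2 = 8 from the double-bond units + 0 from the CH(+) atom = 8.
8 is a 4n count (n = 2), so the planar conjugated ring is antiaromatic.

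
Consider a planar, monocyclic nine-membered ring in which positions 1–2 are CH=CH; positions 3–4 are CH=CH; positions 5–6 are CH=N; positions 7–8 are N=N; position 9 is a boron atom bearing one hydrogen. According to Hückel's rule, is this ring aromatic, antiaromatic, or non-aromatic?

Antiaromatic

Every ring atom contributes a p orbital perpendicular to the ring (each doubly-bonded ring atom is sp² with one p-orbital electron; each =N– nitrogen is pyridine-type (lone pair in the sp² plane, one electron in the p orbital); the boron has an empty p orbital), so the π system is cyclic and fully conjugated.
Adding the contributions, 4 × 2 = 8 from the double-bond units + 0 from the BH atom = 8.
A 4n π count (8, n = 2) in a planar conjugated ring means antiaromatic.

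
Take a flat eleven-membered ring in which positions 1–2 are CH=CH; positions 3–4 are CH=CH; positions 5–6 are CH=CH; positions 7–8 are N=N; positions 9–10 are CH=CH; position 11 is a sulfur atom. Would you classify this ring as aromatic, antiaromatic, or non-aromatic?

Antiaromatic

All ring atoms are sp² and supply a p orbital to the ring (the double-bond atoms are sp², each contributing one p electron; each =N– nitrogen is pyridine-type (lone pair in the sp² plane, one electron in the p orbital); the sulfur donates one lone pair from its p orbital); the conjugation is uninterrupted.
Counting π electrons: 5 × 2 = 10 from the double-bond units + 2 from the S atom = 12.
12 is a 4n count (n = 3), so the planar conjugated ring is antiaromatic.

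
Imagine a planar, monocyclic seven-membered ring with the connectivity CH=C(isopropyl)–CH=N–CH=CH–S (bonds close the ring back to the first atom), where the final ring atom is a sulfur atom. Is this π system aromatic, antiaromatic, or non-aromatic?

Every ring atom contributes a p orbital perpendicular to the ring (the double-bond atoms are sp², each contributing one p electron; each sp² =N– keeps its lone pair in-plane and puts one electron into the π system; the sulfur donates one lone pair from its p orbital), so the π system is cyclic and fully conjugated.
Adding the contributions, 3 × 2 = 6 from the double-bond units + 2 from the S atom = 8.
8 is a 4n count (n = 2), so the planar conjugated ring is antiaromatic.

Antiaromatic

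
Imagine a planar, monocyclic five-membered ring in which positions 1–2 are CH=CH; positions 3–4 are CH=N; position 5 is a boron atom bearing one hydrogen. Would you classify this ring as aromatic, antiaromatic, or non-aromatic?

Antiaromatic

The p orbitals form a continuous loop: each doubly-bonded ring atom is sp² with one p-orbital electron; each =N– nitrogen is pyridine-type (lone pair in the sp² plane, one electron in the p orbital); the boron has an empty p orbital. The ring is fully conjugated.
Adding the contributions, 2 × 2 = 4 from the double-bond units + 0 from the BH atom = 4.
A 4n π count (4, n = 1) in a planar conjugated ring means antiaromatic.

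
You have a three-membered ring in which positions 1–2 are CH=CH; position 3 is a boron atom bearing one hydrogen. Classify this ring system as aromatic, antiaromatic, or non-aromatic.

Aromatic

The p orbitals form a continuous loop: each doubly-bonded ring atom is sp² with one p-orbital electron; the boron has an empty p orbital. The ring is fully conjugated.
Counting π electrons: 1 × 2 = 2 from the double-bond unit + 0 from the BH atom = 2.
Since 2 = 4·0 + 2, the ring meets the 4n+2 criterion.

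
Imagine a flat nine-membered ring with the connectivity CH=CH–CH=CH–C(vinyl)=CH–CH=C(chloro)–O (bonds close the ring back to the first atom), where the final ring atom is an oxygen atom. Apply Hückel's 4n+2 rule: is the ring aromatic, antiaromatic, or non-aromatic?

Aromatic

The p orbitals form a continuous loop: the double-bond atoms are sp², each contributing one p electron; the oxygen donates one lone pair from its p orbital. The ring is fully conjugated.
Adding the contributions, 4 × 2 = 8 from the double-bond units + 2 from the O atom = 10.
Since 10 = 4·2 + 2, the ring meets the 4n+2 criterion.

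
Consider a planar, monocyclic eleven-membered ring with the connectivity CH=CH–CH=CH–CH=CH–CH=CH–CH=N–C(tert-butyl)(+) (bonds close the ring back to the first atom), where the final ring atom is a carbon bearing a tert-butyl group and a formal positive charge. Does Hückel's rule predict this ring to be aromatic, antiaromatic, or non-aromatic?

Aromatic

The p orbitals form a continuous loop: the double-bond atoms are sp², each contributing one p electron; each sp² =N– keeps its lone pair in-plane and puts one electron into the π system; the carbocation has an empty p orbital. The ring is fully conjugated.
Counting π electrons: 5 × 2 = 10 from the double-bond units + 0 from the C(tert-butyl)(+) atom = 10.
With 10 π electrons (n = 2), the Hückel 4n+2 condition holds.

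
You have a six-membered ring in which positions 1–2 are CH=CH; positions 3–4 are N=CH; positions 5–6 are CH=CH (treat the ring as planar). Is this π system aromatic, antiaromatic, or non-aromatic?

Aromatic

Check conjugation: every atom in a ring double bond is sp² and brings one electron to the p orbital; each sp² =N– keeps its lone pair in-plane and puts one electron into the π system — every position has a p orbital, so the cyclic π system is continuous.
Counting π electrons: 3 × 2 = 6 from the 3 double-bond units.
Since 6 = 4·1 + 2, the ring meets the 4n+2 criterion.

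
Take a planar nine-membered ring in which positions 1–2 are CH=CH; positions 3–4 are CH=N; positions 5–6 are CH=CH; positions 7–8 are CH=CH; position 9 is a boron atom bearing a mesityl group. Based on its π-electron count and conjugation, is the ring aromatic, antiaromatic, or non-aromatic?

All ring atoms are sp² and supply a p orbital to the ring (the double-bond atoms are sp², each contributing one p electron; each sp² =N– keeps its lone pair in-plane and puts one electron into the π system; the boron has an empty p orbital); the conjugation is uninterrupted.
Counting π electrons: 4 × 2 = 8 from the double-bond units + 0 from the B(mesityl) atom = 8.
8 is a 4n count (n = 2), so the planar conjugated ring is antiaromatic.

Antiaromatic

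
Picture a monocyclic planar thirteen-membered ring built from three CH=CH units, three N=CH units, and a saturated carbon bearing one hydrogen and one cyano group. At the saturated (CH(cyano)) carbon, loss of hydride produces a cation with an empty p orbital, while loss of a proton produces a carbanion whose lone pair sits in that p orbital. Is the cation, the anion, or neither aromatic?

The anion

In both ions every ring atom is sp² and contributes a p orbital, so both rings are fully conjugated.
Cation: 6 × 2 + 0 = 12 π electrons → 4(3), antiaromatic.
Anion: 6 × 2 + 2 = 14 π electrons → 4(3)+2, aromatic.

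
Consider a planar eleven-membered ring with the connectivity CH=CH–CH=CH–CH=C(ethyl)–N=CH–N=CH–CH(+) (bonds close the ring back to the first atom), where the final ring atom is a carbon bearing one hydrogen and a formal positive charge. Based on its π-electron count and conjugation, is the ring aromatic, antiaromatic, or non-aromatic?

The p orbitals form a continuous loop: each doubly-bonded ring atom is sp² with one p-orbital electron; the doubly-bonded nitrogens are pyridine-type — their lone pairs lie in the ring plane, leaving one electron in the p orbital; the carbocation has an empty p orbital. The ring is fully conjugated.
Adding the contributions, 5 × 2 = 10 from the double-bond units + 0 from the CH(+) atom = 10.
With 10 π electrons (n = 2), the Hückel 4n+2 condition holds.

Aromatic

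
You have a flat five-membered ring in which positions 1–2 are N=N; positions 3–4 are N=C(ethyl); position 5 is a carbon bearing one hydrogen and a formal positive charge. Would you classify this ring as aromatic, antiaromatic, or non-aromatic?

Every ring atom contributes a p orbital perpendicular to the ring (each doubly-bonded ring atom is sp² with one p-orbital electron; the doubly-bonded nitrogens are pyridine-type — their lone pairs lie in the ring plane, leaving one electron in the p orbital; the carbocation has an empty p orbital), so the π system is cyclic and fully conjugated.
Tallying contributions gives 2 × 2 = 4 from the double-bond units + 0 from the CH(+) atom = 4.
4 is a 4n count (n = 1), so the planar conjugated ring is antiaromatic.

Antiaromatic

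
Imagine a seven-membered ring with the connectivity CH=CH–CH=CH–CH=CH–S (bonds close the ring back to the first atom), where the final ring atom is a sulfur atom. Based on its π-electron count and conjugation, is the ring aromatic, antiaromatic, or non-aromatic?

Check conjugation: every atom in a ring double bond is sp² and brings one electron to the p orbital; the sulfur donates one lone pair from its p orbital — every position has a p orbital, so the cyclic π system is continuous.
Adding the contributions, 3 × 2 = 6 from the double-bond units + 2 from the S atom = 8.
A 4n π count (8, n = 2) in a planar conjugated ring means antiaromatic.

Antiaromatic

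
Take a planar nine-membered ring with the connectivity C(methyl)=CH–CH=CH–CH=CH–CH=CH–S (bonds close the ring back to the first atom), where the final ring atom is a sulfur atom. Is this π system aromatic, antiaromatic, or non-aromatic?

Every ring atom contributes a p orbital perpendicular to the ring (each doubly-bonded ring atom is sp² with one p-orbital electron; the sulfur donates one lone pair from its p orbital), so the π system is cyclic and fully conjugated.
π-electron count: 4 × 2 = 8 from the double-bond units + 2 from the S atom = 10.
That gives a 4n+2 count (10, n = 2).

Aromatic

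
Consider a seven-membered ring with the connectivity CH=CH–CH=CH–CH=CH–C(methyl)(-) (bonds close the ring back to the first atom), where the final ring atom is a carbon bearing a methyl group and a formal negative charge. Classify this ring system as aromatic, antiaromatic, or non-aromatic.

Check conjugation: every atom in a ring double bond is sp² and brings one electron to the p orbital; the carbanion's lone pair occupies the p orbital — every position has a p orbital, so the cyclic π system is continuous.
Counting π electrons: 3 × 2 = 6 from the double-bond units + 2 from the C(methyl)(-) atom = 8.
8 = 4(2); a planar, fully conjugated 4n system is antiaromatic.

Antiaromatic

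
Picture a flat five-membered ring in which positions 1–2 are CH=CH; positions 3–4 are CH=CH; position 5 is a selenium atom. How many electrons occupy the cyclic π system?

6

The p orbitals form a continuous loop: the double-bond atoms are sp², each contributing one p electron; the selenium donates one lone pair from its p orbital. The ring is fully conjugated.
Counting π electrons: 2 × 2 = 4 from the double-bond units + 2 from the Se atom = 6.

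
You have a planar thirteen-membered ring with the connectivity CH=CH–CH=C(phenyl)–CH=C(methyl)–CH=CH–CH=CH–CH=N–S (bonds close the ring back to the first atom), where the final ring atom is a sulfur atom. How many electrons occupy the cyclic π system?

14

The p orbitals form a continuous loop: each doubly-bonded ring atom is sp² with one p-orbital electron; the doubly-bonded nitrogens are pyridine-type — their lone pairs lie in the ring plane, leaving one electron in the p orbital; the sulfur donates one lone pair from its p orbital. The ring is fully conjugated.
Adding the contributions, 6 × 2 = 12 from the double-bond units + 2 from the S atom = 14.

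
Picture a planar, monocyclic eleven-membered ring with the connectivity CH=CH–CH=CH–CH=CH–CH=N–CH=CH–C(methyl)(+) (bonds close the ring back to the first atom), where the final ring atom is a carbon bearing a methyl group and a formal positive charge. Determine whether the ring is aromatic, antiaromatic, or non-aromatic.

Every ring atom contributes a p orbital perpendicular to the ring (the double-bond atoms are sp², each contributing one p electron; the doubly-bonded nitrogens are pyridine-type — their lone pairs lie in the ring plane, leaving one electron in the p orbital; the carbocation has an empty p orbital), so the π system is cyclic and fully conjugated.
π-electron count: 5 × 2 = 10 from the double-bond units + 0 from the C(methyl)(+) atom = 10.
Since 10 = 4·2 + 2, the ring meets the 4n+2 criterion.

Aromatic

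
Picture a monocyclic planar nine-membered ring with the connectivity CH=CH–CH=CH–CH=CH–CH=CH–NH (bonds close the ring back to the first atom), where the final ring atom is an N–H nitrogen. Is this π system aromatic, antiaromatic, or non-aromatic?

Check conjugation: the double-bond atoms are sp², each contributing one p electron; the pyrrole-type nitrogen donates its lone pair from the p orbital — every position has a p orbital, so the cyclic π system is continuous.
π-electron count: 4 × 2 = 8 from the double-bond units + 2 from the NH atom = 10.
Since 10 = 4·2 + 2, the ring meets the 4n+2 criterion.

Aromatic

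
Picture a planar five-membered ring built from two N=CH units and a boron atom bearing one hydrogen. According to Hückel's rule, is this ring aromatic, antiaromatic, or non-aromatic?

Antiaromatic

The p orbitals form a continuous loop: the double-bond atoms are sp², each contributing one p electron; each =N– nitrogen is pyridine-type (lone pair in the sp² plane, one electron in the p orbital); the boron has an empty p orbital. The ring is fully conjugated.
Adding the contributions, 2 × 2 = 4 from the double-bond units + 0 from the BH atom = 4.
A 4n π count (4, n = 1) in a planar conjugated ring means antiaromatic.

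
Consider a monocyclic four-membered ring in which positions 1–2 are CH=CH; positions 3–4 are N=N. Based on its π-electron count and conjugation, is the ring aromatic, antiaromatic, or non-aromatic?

All ring atoms are sp² and supply a p orbital to the ring (the double-bond atoms are sp², each contributing one p electron; each sp² =N– keeps its lone pair in-plane and puts one electron into the π system); the conjugation is uninterrupted.
π-electron count: 2 × 2 = 4 from the 2 double-bond units.
With 4 = 4·1 π electrons, Hückel's rule classifies the planar ring as antiaromatic.

Antiaromatic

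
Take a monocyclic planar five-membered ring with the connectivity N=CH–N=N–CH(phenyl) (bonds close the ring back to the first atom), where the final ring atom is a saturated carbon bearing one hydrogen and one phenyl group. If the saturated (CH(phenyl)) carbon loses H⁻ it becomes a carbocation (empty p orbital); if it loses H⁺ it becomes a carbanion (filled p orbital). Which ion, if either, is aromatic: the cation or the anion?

The anion

Once that carbon is sp², every ring atom has a p orbital and both ions are fully conjugated.
Cation: 2 × 2 + 0 = 4 π electrons → 4(1), antiaromatic.
Anion: 2 × 2 + 2 = 6 π electrons → 4(1)+2, aromatic.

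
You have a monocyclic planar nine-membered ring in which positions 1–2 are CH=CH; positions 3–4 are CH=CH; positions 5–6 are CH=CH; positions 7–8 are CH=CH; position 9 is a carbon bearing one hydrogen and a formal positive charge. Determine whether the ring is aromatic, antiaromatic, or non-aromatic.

Check conjugation: each doubly-bonded ring atom is sp² with one p-orbital electron; the carbocation has an empty p orbital — every position has a p orbital, so the cyclic π system is continuous.
Tallying contributions gives 4 × 2 = 8 from the double-bond units + 0 from the CH(+) atom = 8.
With 8 = 4·2 π electrons, Hückel's rule classifies the planar ring as antiaromatic.

Antiaromatic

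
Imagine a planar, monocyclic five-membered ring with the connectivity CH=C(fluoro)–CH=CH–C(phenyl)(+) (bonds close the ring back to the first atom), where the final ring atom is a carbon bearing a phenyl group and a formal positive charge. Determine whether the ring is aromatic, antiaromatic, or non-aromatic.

All ring atoms are sp² and supply a p orbital to the ring (the double-bond atoms are sp², each contributing one p electron; the carbocation has an empty p orbital); the conjugation is uninterrupted.
Tallying contributions gives 2 × 2 = 4 from the double-bond units + 0 from the C(phenyl)(+) atom = 4.
A 4n π count (4, n = 1) in a planar conjugated ring means antiaromatic.

Antiaromatic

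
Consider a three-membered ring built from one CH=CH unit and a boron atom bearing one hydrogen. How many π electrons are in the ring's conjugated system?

2

Check conjugation: each doubly-bonded ring atom is sp² with one p-orbital electron; the boron has an empty p orbital — every position has a p orbital, so the cyclic π system is continuous.
Counting π electrons: 1 × 2 = 2 from the double-bond unit + 0 from the BH atom = 2.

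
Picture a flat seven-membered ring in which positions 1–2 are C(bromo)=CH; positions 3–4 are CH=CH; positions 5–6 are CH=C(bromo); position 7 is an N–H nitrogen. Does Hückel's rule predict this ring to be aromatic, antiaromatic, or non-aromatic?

Check conjugation: each doubly-bonded ring atom is sp² with one p-orbital electron; the pyrrole-type nitrogen donates its lone pair from the p orbital — every position has a p orbital, so the cyclic π system is continuous.
Counting π electrons: 3 × 2 = 6 from the double-bond units + 2 from the NH atom = 8.
A 4n π count (8, n = 2) in a planar conjugated ring means antiaromatic.

Antiaromatic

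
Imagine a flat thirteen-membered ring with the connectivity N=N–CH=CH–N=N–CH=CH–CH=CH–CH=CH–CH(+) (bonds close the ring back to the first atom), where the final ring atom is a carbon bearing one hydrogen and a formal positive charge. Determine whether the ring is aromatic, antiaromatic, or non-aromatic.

All ring atoms are sp² and supply a p orbital to the ring (the double-bond atoms are sp², each contributing one p electron; the doubly-bonded nitrogens are pyridine-type — their lone pairs lie in the ring plane, leaving one electron in the p orbital; the carbocation has an empty p orbital); the conjugation is uninterrupted.
Adding the contributions, 6 × 2 = 12 from the double-bond units + 0 from the CH(+) atom = 12.
12 is a 4n count (n = 3), so the planar conjugated ring is antiaromatic.

Antiaromatic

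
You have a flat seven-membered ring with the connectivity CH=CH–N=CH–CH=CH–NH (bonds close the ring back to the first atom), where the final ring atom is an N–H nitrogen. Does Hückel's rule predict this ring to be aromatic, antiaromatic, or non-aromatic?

Check conjugation: the double-bond atoms are sp², each contributing one p electron; each =N– nitrogen is pyridine-type (lone pair in the sp² plane, one electron in the p orbital); the pyrrole-type nitrogen donates its lone pair from the p orbital — every position has a p orbital, so the cyclic π system is continuous.
Counting π electrons: 3 × 2 = 6 from the double-bond units + 2 from the NH atom = 8.
8 is a 4n count (n = 2), so the planar conjugated ring is antiaromatic.

Antiaromatic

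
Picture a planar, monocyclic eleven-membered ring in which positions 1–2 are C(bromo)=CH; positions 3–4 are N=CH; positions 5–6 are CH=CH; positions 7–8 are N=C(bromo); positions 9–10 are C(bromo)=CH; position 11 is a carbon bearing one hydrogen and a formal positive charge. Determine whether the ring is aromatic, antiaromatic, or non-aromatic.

Check conjugation: every atom in a ring double bond is sp² and brings one electron to the p orbital; each sp² =N– keeps its lone pair in-plane and puts one electron into the π system; the carbocation has an empty p orbital — every position has a p orbital, so the cyclic π system is continuous.
Adding the contributions, 5 × 2 = 10 from the double-bond units + 0 from the CH(+) atom = 10.
That gives a 4n+2 count (10, n = 2).

Aromatic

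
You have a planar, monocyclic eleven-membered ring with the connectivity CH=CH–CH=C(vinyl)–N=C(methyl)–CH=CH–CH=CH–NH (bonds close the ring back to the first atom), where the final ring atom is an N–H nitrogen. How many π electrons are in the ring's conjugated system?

12

All ring atoms are sp² and supply a p orbital to the ring (each doubly-bonded ring atom is sp² with one p-orbital electron; the doubly-bonded nitrogens are pyridine-type — their lone pairs lie in the ring plane, leaving one electron in the p orbital; the pyrrole-type nitrogen donates its lone pair from the p orbital); the conjugation is uninterrupted.
Adding the contributions, 5 × 2 = 10 from the double-bond units + 2 from the NH atom = 12.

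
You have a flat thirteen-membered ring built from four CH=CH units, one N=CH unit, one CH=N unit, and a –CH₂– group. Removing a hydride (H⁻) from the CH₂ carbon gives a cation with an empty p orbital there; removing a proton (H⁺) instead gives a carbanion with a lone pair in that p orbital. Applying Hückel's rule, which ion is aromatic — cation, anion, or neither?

Once that carbon is sp², every ring atom has a p orbital and both ions are fully conjugated.
Cation: 6 × 2 + 0 = 12 π electrons → 4(3), antiaromatic.
Anion: 6 × 2 + 2 = 14 π electrons → 4(3)+2, aromatic.

The anion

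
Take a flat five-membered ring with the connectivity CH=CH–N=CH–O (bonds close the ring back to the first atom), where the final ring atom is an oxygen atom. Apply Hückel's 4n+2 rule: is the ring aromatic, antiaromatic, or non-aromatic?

All ring atoms are sp² and supply a p orbital to the ring (each doubly-bonded ring atom is sp² with one p-orbital electron; the doubly-bonded nitrogens are pyridine-type — their lone pairs lie in the ring plane, leaving one electron in the p orbital; the oxygen donates one lone pair from its p orbital); the conjugation is uninterrupted.
Tallying contributions gives 2 × 2 = 4 from the double-bond units + 2 from the O atom = 6.
That gives a 4n+2 count (6, n = 1).

Aromatic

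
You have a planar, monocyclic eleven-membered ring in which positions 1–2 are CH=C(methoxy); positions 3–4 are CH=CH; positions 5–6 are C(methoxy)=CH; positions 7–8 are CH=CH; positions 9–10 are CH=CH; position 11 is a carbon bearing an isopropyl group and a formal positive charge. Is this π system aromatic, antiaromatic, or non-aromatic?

Aromatic

Check conjugation: every atom in a ring double bond is sp² and brings one electron to the p orbital; the carbocation has an empty p orbital — every position has a p orbital, so the cyclic π system is continuous.
π-electron count: 5 × 2 = 10 from the double-bond units + 0 from the C(isopropyl)(+) atom = 10.
That gives a 4n+2 count (10, n = 2).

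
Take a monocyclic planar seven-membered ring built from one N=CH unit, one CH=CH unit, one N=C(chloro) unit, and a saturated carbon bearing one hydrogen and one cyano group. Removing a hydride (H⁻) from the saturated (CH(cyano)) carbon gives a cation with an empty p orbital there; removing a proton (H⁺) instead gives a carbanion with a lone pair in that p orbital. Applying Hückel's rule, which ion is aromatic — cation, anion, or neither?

In either ion the ring is fully conjugated: every atom, including the new sp² carbon, supplies a p orbital.
Cation: 3 × 2 + 0 = 6 π electrons → 4(1)+2, aromatic.
Anion: 3 × 2 + 2 = 8 π electrons → 4(2), antiaromatic.

The cation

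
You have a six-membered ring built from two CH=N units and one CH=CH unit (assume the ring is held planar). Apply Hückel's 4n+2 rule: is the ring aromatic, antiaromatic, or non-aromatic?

Aromatic

All ring atoms are sp² and supply a p orbital to the ring (the double-bond atoms are sp², each contributing one p electron; each =N– nitrogen is pyridine-type (lone pair in the sp² plane, one electron in the p orbital)); the conjugation is uninterrupted.
Counting π electrons: 3 × 2 = 6 from the 3 double-bond units.
Since 6 = 4·1 + 2, the ring meets the 4n+2 criterion.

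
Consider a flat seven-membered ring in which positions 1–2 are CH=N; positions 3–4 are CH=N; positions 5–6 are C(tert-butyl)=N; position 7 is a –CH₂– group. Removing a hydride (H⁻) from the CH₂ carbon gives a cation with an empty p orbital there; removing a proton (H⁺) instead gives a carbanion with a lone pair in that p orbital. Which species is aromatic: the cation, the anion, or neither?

The cation

In either ion the ring is fully conjugated: every atom, including the new sp² carbon, supplies a p orbital.
Cation: 3 × 2 + 0 = 6 π electrons → 4(1)+2, aromatic.
Anion: 3 × 2 + 2 = 8 π electrons → 4(2), antiaromatic.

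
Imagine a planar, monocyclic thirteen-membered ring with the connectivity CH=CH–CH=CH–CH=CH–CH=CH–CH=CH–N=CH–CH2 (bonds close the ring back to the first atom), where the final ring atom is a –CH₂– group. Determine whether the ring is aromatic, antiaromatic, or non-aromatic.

The CH2 carbon is saturated: the tetrahedral CH₂ carbon is sp³ and has no p orbital in the ring π system. Conjugation is not continuous around the ring.
A ring that is not fully conjugated cannot be aromatic or antiaromatic regardless of its π-electron count.

Non-aromatic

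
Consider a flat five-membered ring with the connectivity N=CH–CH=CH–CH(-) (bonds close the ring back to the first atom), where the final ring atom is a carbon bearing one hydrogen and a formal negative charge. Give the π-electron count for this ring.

6

All ring atoms are sp² and supply a p orbital to the ring (every atom in a ring double bond is sp² and brings one electron to the p orbital; the doubly-bonded nitrogens are pyridine-type — their lone pairs lie in the ring plane, leaving one electron in the p orbital; the carbanion's lone pair occupies the p orbital); the conjugation is uninterrupted.
Adding the contributions, 2 × 2 = 4 from the double-bond units + 2 from the CH(-) atom = 6.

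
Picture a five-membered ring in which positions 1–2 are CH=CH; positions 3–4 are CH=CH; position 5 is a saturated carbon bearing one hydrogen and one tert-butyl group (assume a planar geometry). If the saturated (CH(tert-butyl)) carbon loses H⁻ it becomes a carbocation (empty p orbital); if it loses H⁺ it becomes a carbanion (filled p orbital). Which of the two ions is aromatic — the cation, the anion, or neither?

Once that carbon is sp², every ring atom has a p orbital and both ions are fully conjugated.
Cation: 2 × 2 + 0 = 4 π electrons → 4(1), antiaromatic.
Anion: 2 × 2 + 2 = 6 π electrons → 4(1)+2, aromatic.

The anion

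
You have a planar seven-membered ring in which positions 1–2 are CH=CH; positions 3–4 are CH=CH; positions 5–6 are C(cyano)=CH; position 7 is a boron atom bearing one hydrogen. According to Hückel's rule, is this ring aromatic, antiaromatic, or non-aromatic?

All ring atoms are sp² and supply a p orbital to the ring (each doubly-bonded ring atom is sp² with one p-orbital electron; the boron has an empty p orbital); the conjugation is uninterrupted.
Adding the contributions, 3 × 2 = 6 from the double-bond units + 0 from the BH atom = 6.
6 = 4(1) + 2, which satisfies Hückel's 4n+2 rule.

Aromatic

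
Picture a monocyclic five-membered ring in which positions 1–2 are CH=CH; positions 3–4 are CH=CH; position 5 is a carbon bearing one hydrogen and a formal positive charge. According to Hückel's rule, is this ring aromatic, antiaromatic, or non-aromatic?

Antiaromatic

Check conjugation: every atom in a ring double bond is sp² and brings one electron to the p orbital; the carbocation has an empty p orbital — every position has a p orbital, so the cyclic π system is continuous.
Counting π electrons: 2 × 2 = 4 from the double-bond units + 0 from the CH(+) atom = 4.
With 4 = 4·1 π electrons, Hückel's rule classifies the planar ring as antiaromatic.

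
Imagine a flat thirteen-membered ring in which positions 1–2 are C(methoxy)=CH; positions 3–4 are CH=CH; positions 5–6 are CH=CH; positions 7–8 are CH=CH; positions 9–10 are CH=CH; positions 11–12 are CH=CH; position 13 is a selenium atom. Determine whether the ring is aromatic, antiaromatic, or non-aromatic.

Aromatic

The p orbitals form a continuous loop: the double-bond atoms are sp², each contributing one p electron; the selenium donates one lone pair from its p orbital. The ring is fully conjugated.
Counting π electrons: 6 × 2 = 12 from the double-bond units + 2 from the Se atom = 14.
With 14 π electrons (n = 3), the Hückel 4n+2 condition holds.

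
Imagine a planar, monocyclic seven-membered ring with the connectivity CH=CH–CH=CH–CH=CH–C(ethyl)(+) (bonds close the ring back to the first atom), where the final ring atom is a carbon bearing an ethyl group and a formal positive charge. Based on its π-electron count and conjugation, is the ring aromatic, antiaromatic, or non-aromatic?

The p orbitals form a continuous loop: the double-bond atoms are sp², each contributing one p electron; the carbocation has an empty p orbital. The ring is fully conjugated.
π-electron count: 3 × 2 = 6 from the double-bond units + 0 from the C(ethyl)(+) atom = 6.
That gives a 4n+2 count (6, n = 1).

Aromatic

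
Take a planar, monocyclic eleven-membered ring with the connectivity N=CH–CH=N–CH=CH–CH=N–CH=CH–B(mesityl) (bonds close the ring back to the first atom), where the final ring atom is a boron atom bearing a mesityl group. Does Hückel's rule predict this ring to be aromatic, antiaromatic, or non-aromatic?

All ring atoms are sp² and supply a p orbital to the ring (every atom in a ring double bond is sp² and brings one electron to the p orbital; each =N– nitrogen is pyridine-type (lone pair in the sp² plane, one electron in the p orbital); the boron has an empty p orbital); the conjugation is uninterrupted.
Tallying contributions gives 5 × 2 = 10 from the double-bond units + 0 from the B(mesityl) atom = 10.
10 = 4(2) + 2, which satisfies Hückel's 4n+2 rule.

Aromatic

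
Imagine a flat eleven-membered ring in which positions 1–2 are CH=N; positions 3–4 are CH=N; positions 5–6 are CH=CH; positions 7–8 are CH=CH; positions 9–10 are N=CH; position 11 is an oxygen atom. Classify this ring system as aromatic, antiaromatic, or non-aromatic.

The p orbitals form a continuous loop: every atom in a ring double bond is sp² and brings one electron to the p orbital; each sp² =N– keeps its lone pair in-plane and puts one electron into the π system; the oxygen donates one lone pair from its p orbital. The ring is fully conjugated.
Tallying contributions gives 5 × 2 = 10 from the double-bond units + 2 from the O atom = 12.
12 = 4(3); a planar, fully conjugated 4n system is antiaromatic.

Antiaromatic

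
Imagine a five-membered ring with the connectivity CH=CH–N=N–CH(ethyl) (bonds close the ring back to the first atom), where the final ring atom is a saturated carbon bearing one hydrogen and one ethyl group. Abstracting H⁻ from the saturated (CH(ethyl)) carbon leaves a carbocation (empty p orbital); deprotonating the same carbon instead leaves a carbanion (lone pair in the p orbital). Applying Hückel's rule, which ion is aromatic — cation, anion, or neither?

In both ions every ring atom is sp² and contributes a p orbital, so both rings are fully conjugated.
Cation: 2 × 2 + 0 = 4 π electrons → 4(1), antiaromatic.
Anion: 2 × 2 + 2 = 6 π electrons → 4(1)+2, aromatic.

The anion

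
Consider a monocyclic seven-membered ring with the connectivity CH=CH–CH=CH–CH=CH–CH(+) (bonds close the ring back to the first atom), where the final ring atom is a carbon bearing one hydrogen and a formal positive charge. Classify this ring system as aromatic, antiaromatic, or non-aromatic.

Check conjugation: each doubly-bonded ring atom is sp² with one p-orbital electron; the carbocation has an empty p orbital — every position has a p orbital, so the cyclic π system is continuous.
π-electron count: 3 × 2 = 6 from the double-bond units + 0 from the CH(+) atom = 6.
6 = 4(1) + 2, which satisfies Hückel's 4n+2 rule.
(This ring is the tropylium cation.)

Aromatic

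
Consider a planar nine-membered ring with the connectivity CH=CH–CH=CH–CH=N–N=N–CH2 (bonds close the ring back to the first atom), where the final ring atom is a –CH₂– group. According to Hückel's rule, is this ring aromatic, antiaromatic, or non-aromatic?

The CH2 position has four σ bonds — the tetrahedral CH₂ carbon is sp³ and has no p orbital in the ring π system — so the cyclic conjugation is interrupted.
A ring that is not fully conjugated cannot be aromatic or antiaromatic regardless of its π-electron count.

Non-aromatic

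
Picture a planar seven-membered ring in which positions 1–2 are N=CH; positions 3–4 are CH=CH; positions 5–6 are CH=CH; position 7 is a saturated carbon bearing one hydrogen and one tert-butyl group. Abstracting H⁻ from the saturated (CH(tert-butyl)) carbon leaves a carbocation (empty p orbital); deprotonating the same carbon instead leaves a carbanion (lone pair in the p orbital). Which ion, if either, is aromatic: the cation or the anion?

The cation

In either ion the ring is fully conjugated: every atom, including the new sp² carbon, supplies a p orbital.
Cation: 3 × 2 + 0 = 6 π electrons → 4(1)+2, aromatic.
Anion: 3 × 2 + 2 = 8 π electrons → 4(2), antiaromatic.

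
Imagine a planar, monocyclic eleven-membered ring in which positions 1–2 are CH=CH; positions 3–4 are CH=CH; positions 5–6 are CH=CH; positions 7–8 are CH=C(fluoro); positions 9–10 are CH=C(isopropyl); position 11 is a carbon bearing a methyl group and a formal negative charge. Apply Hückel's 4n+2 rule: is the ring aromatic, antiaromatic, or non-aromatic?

Antiaromatic

Check conjugation: the double-bond atoms are sp², each contributing one p electron; the carbanion's lone pair occupies the p orbital — every position has a p orbital, so the cyclic π system is continuous.
π-electron count: 5 × 2 = 10 from the double-bond units + 2 from the C(methyl)(-) atom = 12.
A 4n π count (12, n = 3) in a planar conjugated ring means antiaromatic.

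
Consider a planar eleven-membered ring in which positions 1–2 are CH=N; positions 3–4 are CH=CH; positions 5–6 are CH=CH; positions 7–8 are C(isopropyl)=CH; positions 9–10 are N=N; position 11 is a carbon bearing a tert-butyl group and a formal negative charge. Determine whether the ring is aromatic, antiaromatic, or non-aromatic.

Antiaromatic

The p orbitals form a continuous loop: the double-bond atoms are sp², each contributing one p electron; the doubly-bonded nitrogens are pyridine-type — their lone pairs lie in the ring plane, leaving one electron in the p orbital; the carbanion's lone pair occupies the p orbital. The ring is fully conjugated.
π-electron count: 5 × 2 = 10 from the double-bond units + 2 from the C(tert-butyl)(-) atom = 12.
12 is a 4n count (n = 3), so the planar conjugated ring is antiaromatic.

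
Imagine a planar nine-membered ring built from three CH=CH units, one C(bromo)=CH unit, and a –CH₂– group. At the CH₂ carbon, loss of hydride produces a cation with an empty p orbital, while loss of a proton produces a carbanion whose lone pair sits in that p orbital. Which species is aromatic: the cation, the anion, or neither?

In both ions every ring atom is sp² and contributes a p orbital, so both rings are fully conjugated.
Cation: 4 × 2 + 0 = 8 π electrons → 4(2), antiaromatic.
Anion: 4 × 2 + 2 = 10 π electrons → 4(2)+2, aromatic.

The anion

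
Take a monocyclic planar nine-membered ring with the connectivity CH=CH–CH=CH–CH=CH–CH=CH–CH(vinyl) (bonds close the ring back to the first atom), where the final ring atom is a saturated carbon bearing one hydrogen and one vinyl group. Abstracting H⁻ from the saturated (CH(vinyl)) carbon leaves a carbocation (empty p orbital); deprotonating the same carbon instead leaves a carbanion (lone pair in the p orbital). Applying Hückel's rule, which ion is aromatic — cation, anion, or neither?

In either ion the ring is fully conjugated: every atom, including the new sp² carbon, supplies a p orbital.
Cation: 4 × 2 + 0 = 8 π electrons → 4(2), antiaromatic.
Anion: 4 × 2 + 2 = 10 π electrons → 4(2)+2, aromatic.

The anion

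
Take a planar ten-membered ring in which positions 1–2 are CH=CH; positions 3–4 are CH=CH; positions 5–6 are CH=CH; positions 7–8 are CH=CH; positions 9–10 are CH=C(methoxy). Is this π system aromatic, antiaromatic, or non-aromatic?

Aromatic

Check conjugation: each doubly-bonded ring atom is sp² with one p-orbital electron — every position has a p orbital, so the cyclic π system is continuous.
Tallying contributions gives 5 × 2 = 10 from the 5 double-bond units.
10 = 4(2) + 2, which satisfies Hückel's 4n+2 rule.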